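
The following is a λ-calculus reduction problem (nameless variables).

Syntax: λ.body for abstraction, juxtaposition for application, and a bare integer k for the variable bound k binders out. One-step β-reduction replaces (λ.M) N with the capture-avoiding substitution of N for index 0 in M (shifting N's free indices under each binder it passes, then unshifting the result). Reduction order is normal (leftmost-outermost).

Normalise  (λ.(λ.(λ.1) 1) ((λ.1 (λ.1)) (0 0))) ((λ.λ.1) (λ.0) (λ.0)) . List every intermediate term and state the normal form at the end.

Answer: normal form = λ.λ.0  (in 12 steps)

Derivation:
  start: (λ.(λ.(λ.1) 1) ((λ.1 (λ.1)) (0 0))) ((λ.λ.1) (λ.0) (λ.0))
  →1  (λ.(λ.1) ((λ.λ.1) (λ.0) (λ.0))) ((λ.(λ.λ.1) (λ.0) (λ.0) (λ.1)) ((λ.λ.1) (λ.0) (λ.0) ((λ.λ.1) (λ.0) (λ.0))))
  →2  (λ.(λ.(λ.λ.1) (λ.0) (λ.0) (λ.1)) ((λ.λ.1) (λ.0) (λ.0) ((λ.λ.1) (λ.0) (λ.0)))) ((λ.λ.1) (λ.0) (λ.0))
  →3  (λ.(λ.λ.1) (λ.0) (λ.0) (λ.1)) ((λ.λ.1) (λ.0) (λ.0) ((λ.λ.1) (λ.0) (λ.0)))
  →4  (λ.λ.1) (λ.0) (λ.0) (λ.(λ.λ.1) (λ.0) (λ.0) ((λ.λ.1) (λ.0) (λ.0)))
  →5  (λ.λ.0) (λ.0) (λ.(λ.λ.1) (λ.0) (λ.0) ((λ.λ.1) (λ.0) (λ.0)))
  →6  (λ.0) (λ.(λ.λ.1) (λ.0) (λ.0) ((λ.λ.1) (λ.0) (λ.0)))
  →7  λ.(λ.λ.1) (λ.0) (λ.0) ((λ.λ.1) (λ.0) (λ.0))
  →8  λ.(λ.λ.0) (λ.0) ((λ.λ.1) (λ.0) (λ.0))
  →9  λ.(λ.0) ((λ.λ.1) (λ.0) (λ.0))
  →10  λ.(λ.λ.1) (λ.0) (λ.0)
  →11  λ.(λ.λ.0) (λ.0)
  →12  λ.λ.0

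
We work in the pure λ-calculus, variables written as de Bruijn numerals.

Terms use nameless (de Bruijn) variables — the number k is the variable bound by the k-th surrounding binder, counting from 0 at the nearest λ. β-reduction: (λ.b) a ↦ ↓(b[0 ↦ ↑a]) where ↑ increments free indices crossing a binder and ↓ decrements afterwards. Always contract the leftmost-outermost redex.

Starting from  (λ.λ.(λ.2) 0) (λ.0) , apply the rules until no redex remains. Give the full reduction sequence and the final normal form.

Answer: normal form = λ.λ.0  (in 2 steps)

Reduction:
  start: (λ.λ.(λ.2) 0) (λ.0)
  →1  λ.(λ.λ.0) 0
  →2  λ.λ.0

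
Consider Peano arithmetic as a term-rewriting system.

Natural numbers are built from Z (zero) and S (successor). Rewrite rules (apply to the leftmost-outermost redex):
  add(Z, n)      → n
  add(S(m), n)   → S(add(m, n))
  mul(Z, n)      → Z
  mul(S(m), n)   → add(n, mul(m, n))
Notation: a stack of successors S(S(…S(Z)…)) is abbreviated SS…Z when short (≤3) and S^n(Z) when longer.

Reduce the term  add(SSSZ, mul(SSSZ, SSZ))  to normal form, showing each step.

  start: add(SSSZ, mul(SSSZ, SSZ))
  →1  S(add(SSZ, mul(SSSZ, SSZ)))
  →2  S(S(add(SZ, mul(SSSZ, SSZ))))
  →3  S(S(S(add(Z, mul(SSSZ, SSZ)))))
  →4  S(S(S(mul(SSSZ, SSZ))))
  →5  S(S(S(add(SSZ, mul(SSZ, SSZ)))))
  →6  S(S(S(S(add(SZ, mul(SSZ, SSZ))))))
  →7  S(S(S(S(S(add(Z, mul(SSZ, SSZ)))))))
  →8  S(S(S(S(S(mul(SSZ, SSZ))))))
  →9  S(S(S(S(S(add(SSZ, mul(SZ, SSZ)))))))
  →10  S(S(S(S(S(S(add(SZ, mul(SZ, SSZ))))))))
  →11  S(S(S(S(S(S(S(add(Z, mul(SZ, SSZ)))))))))
  →12  S(S(S(S(S(S(S(mul(SZ, SSZ))))))))
  →13  S(S(S(S(S(S(S(add(SSZ, mul(Z, SSZ)))))))))
  →14  S(S(S(S(S(S(S(S(add(SZ, mul(Z, SSZ))))))))))
  →15  S(S(S(S(S(S(S(S(S(add(Z, mul(Z, SSZ)))))))))))
  →16  S(S(S(S(S(S(S(S(S(mul(Z, SSZ))))))))))
  →17  S^9(Z)

Answer: normal form = S^9(Z)  (in 17 steps)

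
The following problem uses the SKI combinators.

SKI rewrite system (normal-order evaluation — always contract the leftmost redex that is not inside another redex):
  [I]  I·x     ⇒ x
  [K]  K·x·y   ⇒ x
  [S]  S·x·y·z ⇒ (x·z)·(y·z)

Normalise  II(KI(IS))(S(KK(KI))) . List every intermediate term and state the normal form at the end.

  start: II(KI(IS))(S(KK(KI)))
  step 1: I(KI(IS))(S(KK(KI)))
  step 2: KI(IS)(S(KK(KI)))
  step 3: I(S(KK(KI)))
  step 4: S(KK(KI))
  step 5: SK

Answer: normal form = SK  (in 5 steps)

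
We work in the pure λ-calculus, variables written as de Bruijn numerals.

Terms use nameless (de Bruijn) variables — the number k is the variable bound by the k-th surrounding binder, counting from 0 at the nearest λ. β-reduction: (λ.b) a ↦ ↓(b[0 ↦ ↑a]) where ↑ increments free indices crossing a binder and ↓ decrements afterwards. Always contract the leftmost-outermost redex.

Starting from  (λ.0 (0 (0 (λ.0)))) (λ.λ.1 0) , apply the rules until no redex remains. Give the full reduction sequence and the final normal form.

  start: (λ.0 (0 (0 (λ.0)))) (λ.λ.1 0)
  step 1: (λ.λ.1 0) ((λ.λ.1 0) ((λ.λ.1 0) (λ.0)))
  step 2: λ.(λ.λ.1 0) ((λ.λ.1 0) (λ.0)) 0
  step 3: λ.(λ.(λ.λ.1 0) (λ.0) 0) 0
  step 4: λ.(λ.λ.1 0) (λ.0) 0
  step 5: λ.(λ.(λ.0) 0) 0
  step 6: λ.(λ.0) 0
  step 7: λ.0

Answer: normal form = λ.0  (in 7 steps)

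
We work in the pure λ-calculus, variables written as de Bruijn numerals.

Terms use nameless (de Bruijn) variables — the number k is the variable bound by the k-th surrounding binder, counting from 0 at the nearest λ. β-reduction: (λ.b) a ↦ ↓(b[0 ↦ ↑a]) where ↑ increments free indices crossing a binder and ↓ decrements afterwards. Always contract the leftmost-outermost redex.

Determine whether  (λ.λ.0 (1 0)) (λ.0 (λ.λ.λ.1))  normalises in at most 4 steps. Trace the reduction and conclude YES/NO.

Answer: YES — reaches normal form λ.0 (0 (λ.λ.λ.1)) in 2 ≤ 4 steps

Working:
  start: (λ.λ.0 (1 0)) (λ.0 (λ.λ.λ.1))
  →1  λ.0 ((λ.0 (λ.λ.λ.1)) 0)
  →2  λ.0 (0 (λ.λ.λ.1))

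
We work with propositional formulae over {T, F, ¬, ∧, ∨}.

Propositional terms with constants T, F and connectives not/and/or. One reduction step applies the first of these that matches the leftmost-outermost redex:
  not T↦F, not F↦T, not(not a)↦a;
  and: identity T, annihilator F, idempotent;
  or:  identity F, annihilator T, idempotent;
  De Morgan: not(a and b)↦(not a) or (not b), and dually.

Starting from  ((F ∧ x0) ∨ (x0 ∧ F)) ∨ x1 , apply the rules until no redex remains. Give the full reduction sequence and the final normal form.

Answer: normal form = x1  (in 4 steps)

Derivation:
  start: ((F ∧ x0) ∨ (x0 ∧ F)) ∨ x1
  →1  (F ∨ (x0 ∧ F)) ∨ x1
  →2  (x0 ∧ F) ∨ x1
  →3  F ∨ x1
  →4  x1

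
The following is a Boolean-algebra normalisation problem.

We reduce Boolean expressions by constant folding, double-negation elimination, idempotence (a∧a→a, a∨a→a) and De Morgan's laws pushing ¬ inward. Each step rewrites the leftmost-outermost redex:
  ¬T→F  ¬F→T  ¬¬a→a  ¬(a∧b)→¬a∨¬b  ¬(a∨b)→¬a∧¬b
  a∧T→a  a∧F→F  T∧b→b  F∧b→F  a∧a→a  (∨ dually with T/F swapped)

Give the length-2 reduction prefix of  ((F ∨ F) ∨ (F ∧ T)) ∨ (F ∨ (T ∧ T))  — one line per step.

Answer: after 2 steps: (F ∧ T) ∨ (F ∨ (T ∧ T))

Derivation:
  start: ((F ∨ F) ∨ (F ∧ T)) ∨ (F ∨ (T ∧ T))
  [1] (F ∨ (F ∧ T)) ∨ (F ∨ (T ∧ T))
  [2] (F ∧ T) ∨ (F ∨ (T ∧ T))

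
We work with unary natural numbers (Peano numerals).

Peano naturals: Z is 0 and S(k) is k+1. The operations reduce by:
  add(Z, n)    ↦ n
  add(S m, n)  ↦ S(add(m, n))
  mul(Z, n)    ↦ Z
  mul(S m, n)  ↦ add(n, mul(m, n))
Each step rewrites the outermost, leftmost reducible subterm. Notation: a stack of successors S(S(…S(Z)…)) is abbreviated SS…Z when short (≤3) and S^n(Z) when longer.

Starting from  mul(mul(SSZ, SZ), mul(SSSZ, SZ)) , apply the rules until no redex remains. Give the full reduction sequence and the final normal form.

Answer: normal form = S^6(Z)  (in 38 steps)

Reduction:
  start: mul(mul(SSZ, SZ), mul(SSSZ, SZ))
  [1] mul(add(SZ, mul(SZ, SZ)), mul(SSSZ, SZ))
  [2] mul(S(add(Z, mul(SZ, SZ))), mul(SSSZ, SZ))
  [3] add(mul(SSSZ, SZ), mul(add(Z, mul(SZ, SZ)), mul(SSSZ, SZ)))
  [4] add(add(SZ, mul(SSZ, SZ)), mul(add(Z, mul(SZ, SZ)), mul(SSSZ, SZ)))
  [5] add(S(add(Z, mul(SSZ, SZ))), mul(add(Z, mul(SZ, SZ)), mul(SSSZ, SZ)))
  [6] S(add(add(Z, mul(SSZ, SZ)), mul(add(Z, mul(SZ, SZ)), mul(SSSZ, SZ))))
  [7] S(add(mul(SSZ, SZ), mul(add(Z, mul(SZ, SZ)), mul(SSSZ, SZ))))
  [8] S(add(add(SZ, mul(SZ, SZ)), mul(add(Z, mul(SZ, SZ)), mul(SSSZ, SZ))))
  [9] S(add(S(add(Z, mul(SZ, SZ))), mul(add(Z, mul(SZ, SZ)), mul(SSSZ, SZ))))
  [10] S(S(add(add(Z, mul(SZ, SZ)), mul(add(Z, mul(SZ, SZ)), mul(SSSZ, SZ)))))
  [11] S(S(add(mul(SZ, SZ), mul(add(Z, mul(SZ, SZ)), mul(SSSZ, SZ)))))
  [12] S(S(add(add(SZ, mul(Z, SZ)), mul(add(Z, mul(SZ, SZ)), mul(SSSZ, SZ)))))
  [13] S(S(add(S(add(Z, mul(Z, SZ))), mul(add(Z, mul(SZ, SZ)), mul(SSSZ, SZ)))))
  [14] S(S(S(add(add(Z, mul(Z, SZ)), mul(add(Z, mul(SZ, SZ)), mul(SSSZ, SZ))))))
  [15] S(S(S(add(mul(Z, SZ), mul(add(Z, mul(SZ, SZ)), mul(SSSZ, SZ))))))
  [16] S(S(S(add(Z, mul(add(Z, mul(SZ, SZ)), mul(SSSZ, SZ))))))
  [17] S(S(S(mul(add(Z, mul(SZ, SZ)), mul(SSSZ, SZ)))))
  [18] S(S(S(mul(mul(SZ, SZ), mul(SSSZ, SZ)))))
  [19] S(S(S(mul(add(SZ, mul(Z, SZ)), mul(SSSZ, SZ)))))
  [20] S(S(S(mul(S(add(Z, mul(Z, SZ))), mul(SSSZ, SZ)))))
  [21] S(S(S(add(mul(SSSZ, SZ), mul(add(Z, mul(Z, SZ)), mul(SSSZ, SZ))))))
  [22] S(S(S(add(add(SZ, mul(SSZ, SZ)), mul(add(Z, mul(Z, SZ)), mul(SSSZ, SZ))))))
  [23] S(S(S(add(S(add(Z, mul(SSZ, SZ))), mul(add(Z, mul(Z, SZ)), mul(SSSZ, SZ))))))
  [24] S(S(S(S(add(add(Z, mul(SSZ, SZ)), mul(add(Z, mul(Z, SZ)), mul(SSSZ, SZ)))))))
  [25] S(S(S(S(add(mul(SSZ, SZ), mul(add(Z, mul(Z, SZ)), mul(SSSZ, SZ)))))))
  [26] S(S(S(S(add(add(SZ, mul(SZ, SZ)), mul(add(Z, mul(Z, SZ)), mul(SSSZ, SZ)))))))
  [27] S(S(S(S(add(S(add(Z, mul(SZ, SZ))), mul(add(Z, mul(Z, SZ)), mul(SSSZ, SZ)))))))
  [28] S(S(S(S(S(add(add(Z, mul(SZ, SZ)), mul(add(Z, mul(Z, SZ)), mul(SSSZ, SZ))))))))
  [29] S(S(S(S(S(add(mul(SZ, SZ), mul(add(Z, mul(Z, SZ)), mul(SSSZ, SZ))))))))
  [30] S(S(S(S(S(add(add(SZ, mul(Z, SZ)), mul(add(Z, mul(Z, SZ)), mul(SSSZ, SZ))))))))
  [31] S(S(S(S(S(add(S(add(Z, mul(Z, SZ))), mul(add(Z, mul(Z, SZ)), mul(SSSZ, SZ))))))))
  [32] S(S(S(S(S(S(add(add(Z, mul(Z, SZ)), mul(add(Z, mul(Z, SZ)), mul(SSSZ, SZ)))))))))
  [33] S(S(S(S(S(S(add(mul(Z, SZ), mul(add(Z, mul(Z, SZ)), mul(SSSZ, SZ)))))))))
  [34] S(S(S(S(S(S(add(Z, mul(add(Z, mul(Z, SZ)), mul(SSSZ, SZ)))))))))
  [35] S(S(S(S(S(S(mul(add(Z, mul(Z, SZ)), mul(SSSZ, SZ))))))))
  [36] S(S(S(S(S(S(mul(mul(Z, SZ), mul(SSSZ, SZ))))))))
  [37] S(S(S(S(S(S(mul(Z, mul(SSSZ, SZ))))))))
  [38] S^6(Z)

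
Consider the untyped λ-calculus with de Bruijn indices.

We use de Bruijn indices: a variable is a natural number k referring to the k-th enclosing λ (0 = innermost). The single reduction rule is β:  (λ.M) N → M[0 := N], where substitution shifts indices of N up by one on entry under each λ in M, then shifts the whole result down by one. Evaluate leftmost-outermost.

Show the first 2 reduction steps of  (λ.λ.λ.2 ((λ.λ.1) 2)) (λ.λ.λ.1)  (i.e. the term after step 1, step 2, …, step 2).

  start: (λ.λ.λ.2 ((λ.λ.1) 2)) (λ.λ.λ.1)
  step 1: λ.λ.(λ.λ.λ.1) ((λ.λ.1) (λ.λ.λ.1))
  step 2: λ.λ.λ.λ.1

Answer: after 2 steps: λ.λ.λ.λ.1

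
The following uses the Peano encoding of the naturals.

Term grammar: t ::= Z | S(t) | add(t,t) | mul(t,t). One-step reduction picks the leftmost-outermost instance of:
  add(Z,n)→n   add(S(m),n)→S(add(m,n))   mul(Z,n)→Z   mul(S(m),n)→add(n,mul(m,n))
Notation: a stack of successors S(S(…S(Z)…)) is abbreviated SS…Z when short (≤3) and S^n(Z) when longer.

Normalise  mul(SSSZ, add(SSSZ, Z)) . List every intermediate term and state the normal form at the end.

  start: mul(SSSZ, add(SSSZ, Z))
  →1  add(add(SSSZ, Z), mul(SSZ, add(SSSZ, Z)))
  →2  add(S(add(SSZ, Z)), mul(SSZ, add(SSSZ, Z)))
  →3  S(add(add(SSZ, Z), mul(SSZ, add(SSSZ, Z))))
  →4  S(add(S(add(SZ, Z)), mul(SSZ, add(SSSZ, Z))))
  →5  S(S(add(add(SZ, Z), mul(SSZ, add(SSSZ, Z)))))
  →6  S(S(add(S(add(Z, Z)), mul(SSZ, add(SSSZ, Z)))))
  →7  S(S(S(add(add(Z, Z), mul(SSZ, add(SSSZ, Z))))))
  →8  S(S(S(add(Z, mul(SSZ, add(SSSZ, Z))))))
  →9  S(S(S(mul(SSZ, add(SSSZ, Z)))))
  →10  S(S(S(add(add(SSSZ, Z), mul(SZ, add(SSSZ, Z))))))
  →11  S(S(S(add(S(add(SSZ, Z)), mul(SZ, add(SSSZ, Z))))))
  →12  S(S(S(S(add(add(SSZ, Z), mul(SZ, add(SSSZ, Z)))))))
  →13  S(S(S(S(add(S(add(SZ, Z)), mul(SZ, add(SSSZ, Z)))))))
  →14  S(S(S(S(S(add(add(SZ, Z), mul(SZ, add(SSSZ, Z))))))))
  →15  S(S(S(S(S(add(S(add(Z, Z)), mul(SZ, add(SSSZ, Z))))))))
  →16  S(S(S(S(S(S(add(add(Z, Z), mul(SZ, add(SSSZ, Z)))))))))
  →17  S(S(S(S(S(S(add(Z, mul(SZ, add(SSSZ, Z)))))))))
  →18  S(S(S(S(S(S(mul(SZ, add(SSSZ, Z))))))))
  →19  S(S(S(S(S(S(add(add(SSSZ, Z), mul(Z, add(SSSZ, Z)))))))))
  →20  S(S(S(S(S(S(add(S(add(SSZ, Z)), mul(Z, add(SSSZ, Z)))))))))
  →21  S(S(S(S(S(S(S(add(add(SSZ, Z), mul(Z, add(SSSZ, Z))))))))))
  →22  S(S(S(S(S(S(S(add(S(add(SZ, Z)), mul(Z, add(SSSZ, Z))))))))))
  →23  S(S(S(S(S(S(S(S(add(add(SZ, Z), mul(Z, add(SSSZ, Z)))))))))))
  →24  S(S(S(S(S(S(S(S(add(S(add(Z, Z)), mul(Z, add(SSSZ, Z)))))))))))
  →25  S(S(S(S(S(S(S(S(S(add(add(Z, Z), mul(Z, add(SSSZ, Z))))))))))))
  →26  S(S(S(S(S(S(S(S(S(add(Z, mul(Z, add(SSSZ, Z))))))))))))
  →27  S(S(S(S(S(S(S(S(S(mul(Z, add(SSSZ, Z)))))))))))
  →28  S^9(Z)

Answer: normal form = S^9(Z)  (in 28 steps)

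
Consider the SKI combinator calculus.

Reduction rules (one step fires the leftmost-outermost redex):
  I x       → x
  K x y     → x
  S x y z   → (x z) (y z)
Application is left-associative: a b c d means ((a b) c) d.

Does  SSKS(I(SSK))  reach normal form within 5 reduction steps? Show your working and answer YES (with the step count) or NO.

  start: SSKS(I(SSK))
  →1  SS(KS)(I(SSK))
  →2  S(I(SSK))(KS(I(SSK)))
  →3  S(SSK)(KS(I(SSK)))
  →4  S(SSK)S

Answer: YES — reaches normal form S(SSK)S in 4 ≤ 5 steps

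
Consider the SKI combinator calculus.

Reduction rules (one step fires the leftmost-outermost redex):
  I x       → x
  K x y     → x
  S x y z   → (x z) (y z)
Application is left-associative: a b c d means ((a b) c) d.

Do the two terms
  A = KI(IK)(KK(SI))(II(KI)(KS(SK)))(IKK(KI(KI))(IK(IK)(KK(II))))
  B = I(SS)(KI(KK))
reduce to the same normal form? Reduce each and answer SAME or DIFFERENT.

Answer: DIFFERENT — A ⇓ I, B ⇓ SSI

Working:
Term A:
  start: KI(IK)(KK(SI))(II(KI)(KS(SK)))(IKK(KI(KI))(IK(IK)(KK(II))))
  →1  I(KK(SI))(II(KI)(KS(SK)))(IKK(KI(KI))(IK(IK)(KK(II))))
  →2  KK(SI)(II(KI)(KS(SK)))(IKK(KI(KI))(IK(IK)(KK(II))))
  →3  K(II(KI)(KS(SK)))(IKK(KI(KI))(IK(IK)(KK(II))))
  →4  II(KI)(KS(SK))
  →5  I(KI)(KS(SK))
  →6  KI(KS(SK))
  →7  I

Term B:
  start: I(SS)(KI(KK))
  →1  SS(KI(KK))
  →2  SSI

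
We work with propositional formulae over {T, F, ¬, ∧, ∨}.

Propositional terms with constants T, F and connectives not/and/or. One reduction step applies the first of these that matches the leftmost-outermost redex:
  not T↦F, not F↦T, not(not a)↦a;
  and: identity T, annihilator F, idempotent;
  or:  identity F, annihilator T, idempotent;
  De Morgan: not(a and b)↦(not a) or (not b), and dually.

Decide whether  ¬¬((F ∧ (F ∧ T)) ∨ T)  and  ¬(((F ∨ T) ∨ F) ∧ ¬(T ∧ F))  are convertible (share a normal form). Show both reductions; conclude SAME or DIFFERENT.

Answer: DIFFERENT — A ⇓ T, B ⇓ F

Reduction:
Term A:
  start: ¬¬((F ∧ (F ∧ T)) ∨ T)
  step 1: (F ∧ (F ∧ T)) ∨ T
  step 2: T

Term B:
  start: ¬(((F ∨ T) ∨ F) ∧ ¬(T ∧ F))
  step 1: ¬((F ∨ T) ∨ F) ∨ ¬¬(T ∧ F)
  step 2: (¬(F ∨ T) ∧ ¬F) ∨ ¬¬(T ∧ F)
  step 3: ((¬F ∧ ¬T) ∧ ¬F) ∨ ¬¬(T ∧ F)
  step 4: ((T ∧ ¬T) ∧ ¬F) ∨ ¬¬(T ∧ F)
  step 5: (¬T ∧ ¬F) ∨ ¬¬(T ∧ F)
  step 6: (F ∧ ¬F) ∨ ¬¬(T ∧ F)
  step 7: F ∨ ¬¬(T ∧ F)
  step 8: ¬¬(T ∧ F)
  step 9: T ∧ F
  step 10: F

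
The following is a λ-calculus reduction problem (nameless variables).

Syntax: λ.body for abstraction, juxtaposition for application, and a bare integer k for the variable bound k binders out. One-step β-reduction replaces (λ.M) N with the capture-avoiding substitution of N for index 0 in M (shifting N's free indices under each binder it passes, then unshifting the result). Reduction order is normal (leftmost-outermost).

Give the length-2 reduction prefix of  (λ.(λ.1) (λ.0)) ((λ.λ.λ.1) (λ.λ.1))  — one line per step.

  start: (λ.(λ.1) (λ.0)) ((λ.λ.λ.1) (λ.λ.1))
  [1] (λ.(λ.λ.λ.1) (λ.λ.1)) (λ.0)
  [2] (λ.λ.λ.1) (λ.λ.1)

Answer: after 2 steps: (λ.λ.λ.1) (λ.λ.1)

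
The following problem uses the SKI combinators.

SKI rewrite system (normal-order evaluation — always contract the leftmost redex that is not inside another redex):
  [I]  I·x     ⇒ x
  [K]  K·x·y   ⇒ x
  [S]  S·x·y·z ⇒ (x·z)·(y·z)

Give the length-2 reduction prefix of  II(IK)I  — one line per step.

Answer: after 2 steps: IKI

Reduction:
  start: II(IK)I
  step 1: I(IK)I
  step 2: IKI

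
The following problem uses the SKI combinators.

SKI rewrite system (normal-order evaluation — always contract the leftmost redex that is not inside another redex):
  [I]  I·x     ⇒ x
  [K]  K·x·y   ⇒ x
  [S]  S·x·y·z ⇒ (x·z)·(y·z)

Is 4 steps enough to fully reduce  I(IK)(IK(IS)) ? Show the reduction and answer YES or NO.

Answer: YES — reaches normal form K(KS) in 4 ≤ 4 steps

Derivation:
  start: I(IK)(IK(IS))
  →1  IK(IK(IS))
  →2  K(IK(IS))
  →3  K(K(IS))
  →4  K(KS)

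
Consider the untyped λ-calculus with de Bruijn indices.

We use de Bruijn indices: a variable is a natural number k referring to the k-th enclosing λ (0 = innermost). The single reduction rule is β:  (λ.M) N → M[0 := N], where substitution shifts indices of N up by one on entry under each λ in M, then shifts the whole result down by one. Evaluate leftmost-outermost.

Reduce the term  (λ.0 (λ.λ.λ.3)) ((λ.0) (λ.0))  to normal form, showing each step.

  start: (λ.0 (λ.λ.λ.3)) ((λ.0) (λ.0))
  →1  (λ.0) (λ.0) (λ.λ.λ.(λ.0) (λ.0))
  →2  (λ.0) (λ.λ.λ.(λ.0) (λ.0))
  →3  λ.λ.λ.(λ.0) (λ.0)
  →4  λ.λ.λ.λ.0

Answer: normal form = λ.λ.λ.λ.0  (in 4 steps)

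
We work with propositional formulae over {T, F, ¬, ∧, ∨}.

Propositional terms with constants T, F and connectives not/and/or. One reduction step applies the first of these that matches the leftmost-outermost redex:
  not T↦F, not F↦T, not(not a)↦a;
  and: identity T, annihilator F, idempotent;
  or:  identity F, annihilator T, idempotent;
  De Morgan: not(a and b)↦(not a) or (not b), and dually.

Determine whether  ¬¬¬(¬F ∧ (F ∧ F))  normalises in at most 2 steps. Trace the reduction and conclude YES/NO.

  start: ¬¬¬(¬F ∧ (F ∧ F))
  step 1: ¬(¬F ∧ (F ∧ F))
  step 2: ¬¬F ∨ ¬(F ∧ F)

Answer: NO — after 2 steps the term is ¬¬F ∨ ¬(F ∧ F), not yet normal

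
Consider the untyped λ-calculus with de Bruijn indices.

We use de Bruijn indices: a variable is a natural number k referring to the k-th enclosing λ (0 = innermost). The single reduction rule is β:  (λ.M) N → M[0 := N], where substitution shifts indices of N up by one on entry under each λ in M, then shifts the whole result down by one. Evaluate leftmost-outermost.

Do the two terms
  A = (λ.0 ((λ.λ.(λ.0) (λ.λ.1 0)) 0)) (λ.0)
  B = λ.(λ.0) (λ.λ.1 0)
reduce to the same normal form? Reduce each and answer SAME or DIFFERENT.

Term A:
  start: (λ.0 ((λ.λ.(λ.0) (λ.λ.1 0)) 0)) (λ.0)
  [1] (λ.0) ((λ.λ.(λ.0) (λ.λ.1 0)) (λ.0))
  [2] (λ.λ.(λ.0) (λ.λ.1 0)) (λ.0)
  [3] λ.(λ.0) (λ.λ.1 0)
  [4] λ.λ.λ.1 0

Term B:
  start: λ.(λ.0) (λ.λ.1 0)
  [1] λ.λ.λ.1 0

Answer: SAME — A ⇓ λ.λ.λ.1 0, B ⇓ λ.λ.λ.1 0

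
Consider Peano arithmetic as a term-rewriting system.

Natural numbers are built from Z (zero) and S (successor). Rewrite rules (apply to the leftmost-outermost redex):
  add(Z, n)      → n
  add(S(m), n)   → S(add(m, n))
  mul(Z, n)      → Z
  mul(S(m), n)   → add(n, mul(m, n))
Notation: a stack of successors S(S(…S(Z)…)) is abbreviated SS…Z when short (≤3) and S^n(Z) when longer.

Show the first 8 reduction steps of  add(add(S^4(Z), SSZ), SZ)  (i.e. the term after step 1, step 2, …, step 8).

Answer: after 8 steps: S(S(S(S(add(add(Z, SSZ), SZ)))))

Derivation:
  start: add(add(S^4(Z), SSZ), SZ)
  [1] add(S(add(SSSZ, SSZ)), SZ)
  [2] S(add(add(SSSZ, SSZ), SZ))
  [3] S(add(S(add(SSZ, SSZ)), SZ))
  [4] S(S(add(add(SSZ, SSZ), SZ)))
  [5] S(S(add(S(add(SZ, SSZ)), SZ)))
  [6] S(S(S(add(add(SZ, SSZ), SZ))))
  [7] S(S(S(add(S(add(Z, SSZ)), SZ))))
  [8] S(S(S(S(add(add(Z, SSZ), SZ)))))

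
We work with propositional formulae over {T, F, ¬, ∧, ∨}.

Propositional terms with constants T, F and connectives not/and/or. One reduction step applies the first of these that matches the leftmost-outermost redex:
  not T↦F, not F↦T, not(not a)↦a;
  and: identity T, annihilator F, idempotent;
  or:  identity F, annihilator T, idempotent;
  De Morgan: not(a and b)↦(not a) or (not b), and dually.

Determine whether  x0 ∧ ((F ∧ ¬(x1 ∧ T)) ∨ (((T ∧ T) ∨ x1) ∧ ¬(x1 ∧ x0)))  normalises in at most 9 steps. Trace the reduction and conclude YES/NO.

Answer: YES — reaches normal form x0 ∧ (¬x1 ∨ ¬x0) in 6 ≤ 9 steps

Derivation:
  start: x0 ∧ ((F ∧ ¬(x1 ∧ T)) ∨ (((T ∧ T) ∨ x1) ∧ ¬(x1 ∧ x0)))
  step 1: x0 ∧ (F ∨ (((T ∧ T) ∨ x1) ∧ ¬(x1 ∧ x0)))
  step 2: x0 ∧ (((T ∧ T) ∨ x1) ∧ ¬(x1 ∧ x0))
  step 3: x0 ∧ ((T ∨ x1) ∧ ¬(x1 ∧ x0))
  step 4: x0 ∧ (T ∧ ¬(x1 ∧ x0))
  step 5: x0 ∧ ¬(x1 ∧ x0)
  step 6: x0 ∧ (¬x1 ∨ ¬x0)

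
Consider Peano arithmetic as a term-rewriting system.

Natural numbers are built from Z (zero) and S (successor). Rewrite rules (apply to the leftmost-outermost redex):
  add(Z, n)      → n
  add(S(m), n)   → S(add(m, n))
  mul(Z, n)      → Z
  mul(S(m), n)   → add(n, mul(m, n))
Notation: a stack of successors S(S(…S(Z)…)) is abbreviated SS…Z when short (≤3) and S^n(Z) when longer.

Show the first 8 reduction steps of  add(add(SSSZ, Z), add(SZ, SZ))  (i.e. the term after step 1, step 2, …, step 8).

Answer: after 8 steps: S(S(S(add(SZ, SZ))))

Working:
  start: add(add(SSSZ, Z), add(SZ, SZ))
  [1] add(S(add(SSZ, Z)), add(SZ, SZ))
  [2] S(add(add(SSZ, Z), add(SZ, SZ)))
  [3] S(add(S(add(SZ, Z)), add(SZ, SZ)))
  [4] S(S(add(add(SZ, Z), add(SZ, SZ))))
  [5] S(S(add(S(add(Z, Z)), add(SZ, SZ))))
  [6] S(S(S(add(add(Z, Z), add(SZ, SZ)))))
  [7] S(S(S(add(Z, add(SZ, SZ)))))
  [8] S(S(S(add(SZ, SZ))))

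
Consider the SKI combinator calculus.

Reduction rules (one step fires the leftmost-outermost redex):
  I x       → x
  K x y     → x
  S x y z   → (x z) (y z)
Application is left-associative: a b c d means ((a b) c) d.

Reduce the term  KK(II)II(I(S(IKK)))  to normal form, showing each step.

  start: KK(II)II(I(S(IKK)))
  →1  KII(I(S(IKK)))
  →2  I(I(S(IKK)))
  →3  I(S(IKK))
  →4  S(IKK)
  →5  S(KK)

Answer: normal form = S(KK)  (in 5 steps)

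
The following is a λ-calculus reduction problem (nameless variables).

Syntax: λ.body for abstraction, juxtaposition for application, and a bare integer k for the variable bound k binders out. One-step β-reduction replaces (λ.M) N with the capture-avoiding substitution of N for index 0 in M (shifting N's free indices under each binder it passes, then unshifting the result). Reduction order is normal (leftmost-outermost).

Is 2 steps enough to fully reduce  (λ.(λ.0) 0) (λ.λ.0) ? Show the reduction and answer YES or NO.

Answer: YES — reaches normal form λ.λ.0 in 2 ≤ 2 steps

Derivation:
  start: (λ.(λ.0) 0) (λ.λ.0)
  step 1: (λ.0) (λ.λ.0)
  step 2: λ.λ.0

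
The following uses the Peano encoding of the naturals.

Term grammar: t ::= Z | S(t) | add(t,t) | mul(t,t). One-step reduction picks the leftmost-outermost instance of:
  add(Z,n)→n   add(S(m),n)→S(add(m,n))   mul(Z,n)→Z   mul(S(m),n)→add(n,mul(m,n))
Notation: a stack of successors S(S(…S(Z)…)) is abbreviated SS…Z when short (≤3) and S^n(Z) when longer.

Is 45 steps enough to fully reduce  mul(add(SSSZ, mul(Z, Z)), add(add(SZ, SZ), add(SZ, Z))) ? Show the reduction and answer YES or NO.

  start: mul(add(SSSZ, mul(Z, Z)), add(add(SZ, SZ), add(SZ, Z)))
  [1] mul(S(add(SSZ, mul(Z, Z))), add(add(SZ, SZ), add(SZ, Z)))
  [2] add(add(add(SZ, SZ), add(SZ, Z)), mul(add(SSZ, mul(Z, Z)), add(add(SZ, SZ), add(SZ, Z))))
  [3] add(add(S(add(Z, SZ)), add(SZ, Z)), mul(add(SSZ, mul(Z, Z)), add(add(SZ, SZ), add(SZ, Z))))
  [4] add(S(add(add(Z, SZ), add(SZ, Z))), mul(add(SSZ, mul(Z, Z)), add(add(SZ, SZ), add(SZ, Z))))
  [5] S(add(add(add(Z, SZ), add(SZ, Z)), mul(add(SSZ, mul(Z, Z)), add(add(SZ, SZ), add(SZ, Z)))))
  [6] S(add(add(SZ, add(SZ, Z)), mul(add(SSZ, mul(Z, Z)), add(add(SZ, SZ), add(SZ, Z)))))
  [7] S(add(S(add(Z, add(SZ, Z))), mul(add(SSZ, mul(Z, Z)), add(add(SZ, SZ), add(SZ, Z)))))
  [8] S(S(add(add(Z, add(SZ, Z)), mul(add(SSZ, mul(Z, Z)), add(add(SZ, SZ), add(SZ, Z))))))
  [9] S(S(add(add(SZ, Z), mul(add(SSZ, mul(Z, Z)), add(add(SZ, SZ), add(SZ, Z))))))
  [10] S(S(add(S(add(Z, Z)), mul(add(SSZ, mul(Z, Z)), add(add(SZ, SZ), add(SZ, Z))))))
  [11] S(S(S(add(add(Z, Z), mul(add(SSZ, mul(Z, Z)), add(add(SZ, SZ), add(SZ, Z)))))))
  [12] S(S(S(add(Z, mul(add(SSZ, mul(Z, Z)), add(add(SZ, SZ), add(SZ, Z)))))))
  [13] S(S(S(mul(add(SSZ, mul(Z, Z)), add(add(SZ, SZ), add(SZ, Z))))))
  [14] S(S(S(mul(S(add(SZ, mul(Z, Z))), add(add(SZ, SZ), add(SZ, Z))))))
  [15] S(S(S(add(add(add(SZ, SZ), add(SZ, Z)), mul(add(SZ, mul(Z, Z)), add(add(SZ, SZ), add(SZ, Z)))))))
  [16] S(S(S(add(add(S(add(Z, SZ)), add(SZ, Z)), mul(add(SZ, mul(Z, Z)), add(add(SZ, SZ), add(SZ, Z)))))))
  [17] S(S(S(add(S(add(add(Z, SZ), add(SZ, Z))), mul(add(SZ, mul(Z, Z)), add(add(SZ, SZ), add(SZ, Z)))))))
  [18] S(S(S(S(add(add(add(Z, SZ), add(SZ, Z)), mul(add(SZ, mul(Z, Z)), add(add(SZ, SZ), add(SZ, Z))))))))
  [19] S(S(S(S(add(add(SZ, add(SZ, Z)), mul(add(SZ, mul(Z, Z)), add(add(SZ, SZ), add(SZ, Z))))))))
  [20] S(S(S(S(add(S(add(Z, add(SZ, Z))), mul(add(SZ, mul(Z, Z)), add(add(SZ, SZ), add(SZ, Z))))))))
  [21] S(S(S(S(S(add(add(Z, add(SZ, Z)), mul(add(SZ, mul(Z, Z)), add(add(SZ, SZ), add(SZ, Z)))))))))
  [22] S(S(S(S(S(add(add(SZ, Z), mul(add(SZ, mul(Z, Z)), add(add(SZ, SZ), add(SZ, Z)))))))))
  [23] S(S(S(S(S(add(S(add(Z, Z)), mul(add(SZ, mul(Z, Z)), add(add(SZ, SZ), add(SZ, Z)))))))))
  [24] S(S(S(S(S(S(add(add(Z, Z), mul(add(SZ, mul(Z, Z)), add(add(SZ, SZ), add(SZ, Z))))))))))
  [25] S(S(S(S(S(S(add(Z, mul(add(SZ, mul(Z, Z)), add(add(SZ, SZ), add(SZ, Z))))))))))
  [26] S(S(S(S(S(S(mul(add(SZ, mul(Z, Z)), add(add(SZ, SZ), add(SZ, Z)))))))))
  [27] S(S(S(S(S(S(mul(S(add(Z, mul(Z, Z))), add(add(SZ, SZ), add(SZ, Z)))))))))
  [28] S(S(S(S(S(S(add(add(add(SZ, SZ), add(SZ, Z)), mul(add(Z, mul(Z, Z)), add(add(SZ, SZ), add(SZ, Z))))))))))
  [29] S(S(S(S(S(S(add(add(S(add(Z, SZ)), add(SZ, Z)), mul(add(Z, mul(Z, Z)), add(add(SZ, SZ), add(SZ, Z))))))))))
  [30] S(S(S(S(S(S(add(S(add(add(Z, SZ), add(SZ, Z))), mul(add(Z, mul(Z, Z)), add(add(SZ, SZ), add(SZ, Z))))))))))
  [31] S(S(S(S(S(S(S(add(add(add(Z, SZ), add(SZ, Z)), mul(add(Z, mul(Z, Z)), add(add(SZ, SZ), add(SZ, Z)))))))))))
  [32] S(S(S(S(S(S(S(add(add(SZ, add(SZ, Z)), mul(add(Z, mul(Z, Z)), add(add(SZ, SZ), add(SZ, Z)))))))))))
  [33] S(S(S(S(S(S(S(add(S(add(Z, add(SZ, Z))), mul(add(Z, mul(Z, Z)), add(add(SZ, SZ), add(SZ, Z)))))))))))
  [34] S(S(S(S(S(S(S(S(add(add(Z, add(SZ, Z)), mul(add(Z, mul(Z, Z)), add(add(SZ, SZ), add(SZ, Z))))))))))))
  [35] S(S(S(S(S(S(S(S(add(add(SZ, Z), mul(add(Z, mul(Z, Z)), add(add(SZ, SZ), add(SZ, Z))))))))))))
  [36] S(S(S(S(S(S(S(S(add(S(add(Z, Z)), mul(add(Z, mul(Z, Z)), add(add(SZ, SZ), add(SZ, Z))))))))))))
  [37] S(S(S(S(S(S(S(S(S(add(add(Z, Z), mul(add(Z, mul(Z, Z)), add(add(SZ, SZ), add(SZ, Z)))))))))))))
  [38] S(S(S(S(S(S(S(S(S(add(Z, mul(add(Z, mul(Z, Z)), add(add(SZ, SZ), add(SZ, Z)))))))))))))
  [39] S(S(S(S(S(S(S(S(S(mul(add(Z, mul(Z, Z)), add(add(SZ, SZ), add(SZ, Z))))))))))))
  [40] S(S(S(S(S(S(S(S(S(mul(mul(Z, Z), add(add(SZ, SZ), add(SZ, Z))))))))))))
  [41] S(S(S(S(S(S(S(S(S(mul(Z, add(add(SZ, SZ), add(SZ, Z))))))))))))
  [42] S^9(Z)

Answer: YES — reaches normal form S^9(Z) in 42 ≤ 45 steps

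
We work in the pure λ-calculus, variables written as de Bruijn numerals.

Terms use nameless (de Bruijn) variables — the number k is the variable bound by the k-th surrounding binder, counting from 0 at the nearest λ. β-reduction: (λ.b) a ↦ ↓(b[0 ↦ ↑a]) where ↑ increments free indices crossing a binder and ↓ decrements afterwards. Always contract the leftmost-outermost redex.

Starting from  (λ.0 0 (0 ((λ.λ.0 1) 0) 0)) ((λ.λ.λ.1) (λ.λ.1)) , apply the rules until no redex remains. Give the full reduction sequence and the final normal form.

  start: (λ.0 0 (0 ((λ.λ.0 1) 0) 0)) ((λ.λ.λ.1) (λ.λ.1))
  step 1: (λ.λ.λ.1) (λ.λ.1) ((λ.λ.λ.1) (λ.λ.1)) ((λ.λ.λ.1) (λ.λ.1) ((λ.λ.0 1) ((λ.λ.λ.1) (λ.λ.1))) ((λ.λ.λ.1) (λ.λ.1)))
  step 2: (λ.λ.1) ((λ.λ.λ.1) (λ.λ.1)) ((λ.λ.λ.1) (λ.λ.1) ((λ.λ.0 1) ((λ.λ.λ.1) (λ.λ.1))) ((λ.λ.λ.1) (λ.λ.1)))
  step 3: (λ.(λ.λ.λ.1) (λ.λ.1)) ((λ.λ.λ.1) (λ.λ.1) ((λ.λ.0 1) ((λ.λ.λ.1) (λ.λ.1))) ((λ.λ.λ.1) (λ.λ.1)))
  step 4: (λ.λ.λ.1) (λ.λ.1)
  step 5: λ.λ.1

Answer: normal form = λ.λ.1  (in 5 steps)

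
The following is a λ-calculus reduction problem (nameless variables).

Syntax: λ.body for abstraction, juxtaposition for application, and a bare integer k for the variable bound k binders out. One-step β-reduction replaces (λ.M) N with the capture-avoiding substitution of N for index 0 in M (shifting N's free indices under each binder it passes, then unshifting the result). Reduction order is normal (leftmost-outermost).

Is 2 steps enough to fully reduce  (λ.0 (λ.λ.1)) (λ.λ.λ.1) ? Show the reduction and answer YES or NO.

Answer: YES — reaches normal form λ.λ.1 in 2 ≤ 2 steps

Working:
  start: (λ.0 (λ.λ.1)) (λ.λ.λ.1)
  step 1: (λ.λ.λ.1) (λ.λ.1)
  step 2: λ.λ.1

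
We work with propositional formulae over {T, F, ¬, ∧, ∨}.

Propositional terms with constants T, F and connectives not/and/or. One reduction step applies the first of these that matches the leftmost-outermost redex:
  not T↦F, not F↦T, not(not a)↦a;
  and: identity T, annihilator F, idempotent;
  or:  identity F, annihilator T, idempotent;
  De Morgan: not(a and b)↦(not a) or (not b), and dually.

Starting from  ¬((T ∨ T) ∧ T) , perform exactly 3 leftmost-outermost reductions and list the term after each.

  start: ¬((T ∨ T) ∧ T)
  step 1: ¬(T ∨ T) ∨ ¬T
  step 2: (¬T ∧ ¬T) ∨ ¬T
  step 3: ¬T ∨ ¬T

Answer: after 3 steps: ¬T ∨ ¬T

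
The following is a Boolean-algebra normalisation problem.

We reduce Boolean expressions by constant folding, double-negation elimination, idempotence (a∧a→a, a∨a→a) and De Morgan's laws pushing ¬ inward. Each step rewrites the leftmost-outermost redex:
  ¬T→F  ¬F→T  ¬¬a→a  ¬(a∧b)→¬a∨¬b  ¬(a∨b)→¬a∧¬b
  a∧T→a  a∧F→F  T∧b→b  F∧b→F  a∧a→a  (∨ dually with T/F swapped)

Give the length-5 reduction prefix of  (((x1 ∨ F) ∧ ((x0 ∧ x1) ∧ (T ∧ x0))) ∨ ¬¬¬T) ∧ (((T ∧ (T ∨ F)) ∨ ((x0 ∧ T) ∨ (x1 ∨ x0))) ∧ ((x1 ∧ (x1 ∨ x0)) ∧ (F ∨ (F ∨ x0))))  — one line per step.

  start: (((x1 ∨ F) ∧ ((x0 ∧ x1) ∧ (T ∧ x0))) ∨ ¬¬¬T) ∧ (((T ∧ (T ∨ F)) ∨ ((x0 ∧ T) ∨ (x1 ∨ x0))) ∧ ((x1 ∧ (x1 ∨ x0)) ∧ (F ∨ (F ∨ x0))))
  →1  ((x1 ∧ ((x0 ∧ x1) ∧ (T ∧ x0))) ∨ ¬¬¬T) ∧ (((T ∧ (T ∨ F)) ∨ ((x0 ∧ T) ∨ (x1 ∨ x0))) ∧ ((x1 ∧ (x1 ∨ x0)) ∧ (F ∨ (F ∨ x0))))
  →2  ((x1 ∧ ((x0 ∧ x1) ∧ x0)) ∨ ¬¬¬T) ∧ (((T ∧ (T ∨ F)) ∨ ((x0 ∧ T) ∨ (x1 ∨ x0))) ∧ ((x1 ∧ (x1 ∨ x0)) ∧ (F ∨ (F ∨ x0))))
  →3  ((x1 ∧ ((x0 ∧ x1) ∧ x0)) ∨ ¬T) ∧ (((T ∧ (T ∨ F)) ∨ ((x0 ∧ T) ∨ (x1 ∨ x0))) ∧ ((x1 ∧ (x1 ∨ x0)) ∧ (F ∨ (F ∨ x0))))
  →4  ((x1 ∧ ((x0 ∧ x1) ∧ x0)) ∨ F) ∧ (((T ∧ (T ∨ F)) ∨ ((x0 ∧ T) ∨ (x1 ∨ x0))) ∧ ((x1 ∧ (x1 ∨ x0)) ∧ (F ∨ (F ∨ x0))))
  →5  (x1 ∧ ((x0 ∧ x1) ∧ x0)) ∧ (((T ∧ (T ∨ F)) ∨ ((x0 ∧ T) ∨ (x1 ∨ x0))) ∧ ((x1 ∧ (x1 ∨ x0)) ∧ (F ∨ (F ∨ x0))))

Answer: after 5 steps: (x1 ∧ ((x0 ∧ x1) ∧ x0)) ∧ (((T ∧ (T ∨ F)) ∨ ((x0 ∧ T) ∨ (x1 ∨ x0))) ∧ ((x1 ∧ (x1 ∨ x0)) ∧ (F ∨ (F ∨ x0))))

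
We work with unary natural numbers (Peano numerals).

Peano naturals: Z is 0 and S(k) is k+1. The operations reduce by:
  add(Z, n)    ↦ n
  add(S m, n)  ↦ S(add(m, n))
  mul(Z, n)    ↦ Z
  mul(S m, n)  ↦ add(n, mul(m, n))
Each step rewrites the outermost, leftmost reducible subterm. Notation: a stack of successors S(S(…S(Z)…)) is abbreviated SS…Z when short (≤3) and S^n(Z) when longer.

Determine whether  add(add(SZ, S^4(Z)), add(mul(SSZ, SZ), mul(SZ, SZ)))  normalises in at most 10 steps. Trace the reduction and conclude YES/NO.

Answer: NO — after 10 steps the term is S(S(S(S(S(add(S(add(Z, mul(SZ, SZ))), mul(SZ, SZ))))))), not yet normal

Reduction:
  start: add(add(SZ, S^4(Z)), add(mul(SSZ, SZ), mul(SZ, SZ)))
  [1] add(S(add(Z, S^4(Z))), add(mul(SSZ, SZ), mul(SZ, SZ)))
  [2] S(add(add(Z, S^4(Z)), add(mul(SSZ, SZ), mul(SZ, SZ))))
  [3] S(add(S^4(Z), add(mul(SSZ, SZ), mul(SZ, SZ))))
  [4] S(S(add(SSSZ, add(mul(SSZ, SZ), mul(SZ, SZ)))))
  [5] S(S(S(add(SSZ, add(mul(SSZ, SZ), mul(SZ, SZ))))))
  [6] S(S(S(S(add(SZ, add(mul(SSZ, SZ), mul(SZ, SZ)))))))
  [7] S(S(S(S(S(add(Z, add(mul(SSZ, SZ), mul(SZ, SZ))))))))
  [8] S(S(S(S(S(add(mul(SSZ, SZ), mul(SZ, SZ)))))))
  [9] S(S(S(S(S(add(add(SZ, mul(SZ, SZ)), mul(SZ, SZ)))))))
  [10] S(S(S(S(S(add(S(add(Z, mul(SZ, SZ))), mul(SZ, SZ)))))))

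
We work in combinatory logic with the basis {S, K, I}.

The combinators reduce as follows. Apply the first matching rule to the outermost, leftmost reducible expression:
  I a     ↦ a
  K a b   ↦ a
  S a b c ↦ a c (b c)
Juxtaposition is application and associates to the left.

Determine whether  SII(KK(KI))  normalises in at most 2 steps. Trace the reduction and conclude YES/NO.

  start: SII(KK(KI))
  step 1: I(KK(KI))(I(KK(KI)))
  step 2: KK(KI)(I(KK(KI)))

Answer: NO — after 2 steps the term is KK(KI)(I(KK(KI))), not yet normal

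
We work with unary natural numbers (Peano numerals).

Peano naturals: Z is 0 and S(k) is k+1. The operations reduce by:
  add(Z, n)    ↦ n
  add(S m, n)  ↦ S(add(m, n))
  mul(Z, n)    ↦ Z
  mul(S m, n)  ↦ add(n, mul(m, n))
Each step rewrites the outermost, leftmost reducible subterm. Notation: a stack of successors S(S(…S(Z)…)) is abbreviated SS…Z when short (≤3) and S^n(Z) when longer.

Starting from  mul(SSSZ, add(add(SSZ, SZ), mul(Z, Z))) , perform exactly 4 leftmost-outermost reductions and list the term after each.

  start: mul(SSSZ, add(add(SSZ, SZ), mul(Z, Z)))
  step 1: add(add(add(SSZ, SZ), mul(Z, Z)), mul(SSZ, add(add(SSZ, SZ), mul(Z, Z))))
  step 2: add(add(S(add(SZ, SZ)), mul(Z, Z)), mul(SSZ, add(add(SSZ, SZ), mul(Z, Z))))
  step 3: add(S(add(add(SZ, SZ), mul(Z, Z))), mul(SSZ, add(add(SSZ, SZ), mul(Z, Z))))
  step 4: S(add(add(add(SZ, SZ), mul(Z, Z)), mul(SSZ, add(add(SSZ, SZ), mul(Z, Z)))))

Answer: after 4 steps: S(add(add(add(SZ, SZ), mul(Z, Z)), mul(SSZ, add(add(SSZ, SZ), mul(Z, Z)))))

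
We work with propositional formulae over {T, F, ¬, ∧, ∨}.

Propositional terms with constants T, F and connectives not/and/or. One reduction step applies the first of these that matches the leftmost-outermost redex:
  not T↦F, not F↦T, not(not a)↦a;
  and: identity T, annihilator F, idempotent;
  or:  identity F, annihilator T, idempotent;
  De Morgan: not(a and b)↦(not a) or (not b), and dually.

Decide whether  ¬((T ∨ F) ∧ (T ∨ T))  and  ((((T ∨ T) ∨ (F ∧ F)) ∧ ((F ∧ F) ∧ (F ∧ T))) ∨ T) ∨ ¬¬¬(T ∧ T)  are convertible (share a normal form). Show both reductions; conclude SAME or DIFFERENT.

Term A:
  start: ¬((T ∨ F) ∧ (T ∨ T))
  →1  ¬(T ∨ F) ∨ ¬(T ∨ T)
  →2  (¬T ∧ ¬F) ∨ ¬(T ∨ T)
  →3  (F ∧ ¬F) ∨ ¬(T ∨ T)
  →4  F ∨ ¬(T ∨ T)
  →5  ¬(T ∨ T)
  →6  ¬T ∧ ¬T
  →7  ¬T
  →8  F

Term B:
  start: ((((T ∨ T) ∨ (F ∧ F)) ∧ ((F ∧ F) ∧ (F ∧ T))) ∨ T) ∨ ¬¬¬(T ∧ T)
  →1  T ∨ ¬¬¬(T ∧ T)
  →2  T

Answer: DIFFERENT — A ⇓ F, B ⇓ T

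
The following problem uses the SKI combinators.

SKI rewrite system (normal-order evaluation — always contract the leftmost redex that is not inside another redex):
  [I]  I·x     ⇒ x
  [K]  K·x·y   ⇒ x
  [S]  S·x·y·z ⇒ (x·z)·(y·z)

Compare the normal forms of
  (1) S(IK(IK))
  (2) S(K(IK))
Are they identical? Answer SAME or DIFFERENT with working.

Answer: SAME — A ⇓ S(KK), B ⇓ S(KK)

Derivation:
Term A:
  start: S(IK(IK))
  →1  S(K(IK))
  →2  S(KK)

Term B:
  start: S(K(IK))
  →1  S(KK)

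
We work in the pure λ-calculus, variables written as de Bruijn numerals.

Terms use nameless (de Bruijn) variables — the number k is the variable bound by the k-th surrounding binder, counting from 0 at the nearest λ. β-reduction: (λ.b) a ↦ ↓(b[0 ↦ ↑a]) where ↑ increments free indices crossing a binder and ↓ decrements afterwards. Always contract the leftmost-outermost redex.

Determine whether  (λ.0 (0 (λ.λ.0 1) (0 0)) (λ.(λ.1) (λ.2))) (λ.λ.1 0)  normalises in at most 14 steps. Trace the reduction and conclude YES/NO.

  start: (λ.0 (0 (λ.λ.0 1) (0 0)) (λ.(λ.1) (λ.2))) (λ.λ.1 0)
  →1  (λ.λ.1 0) ((λ.λ.1 0) (λ.λ.0 1) ((λ.λ.1 0) (λ.λ.1 0))) (λ.(λ.1) (λ.λ.λ.1 0))
  →2  (λ.(λ.λ.1 0) (λ.λ.0 1) ((λ.λ.1 0) (λ.λ.1 0)) 0) (λ.(λ.1) (λ.λ.λ.1 0))
  →3  (λ.λ.1 0) (λ.λ.0 1) ((λ.λ.1 0) (λ.λ.1 0)) (λ.(λ.1) (λ.λ.λ.1 0))
  →4  (λ.(λ.λ.0 1) 0) ((λ.λ.1 0) (λ.λ.1 0)) (λ.(λ.1) (λ.λ.λ.1 0))
  →5  (λ.λ.0 1) ((λ.λ.1 0) (λ.λ.1 0)) (λ.(λ.1) (λ.λ.λ.1 0))
  →6  (λ.0 ((λ.λ.1 0) (λ.λ.1 0))) (λ.(λ.1) (λ.λ.λ.1 0))
  →7  (λ.(λ.1) (λ.λ.λ.1 0)) ((λ.λ.1 0) (λ.λ.1 0))
  →8  (λ.(λ.λ.1 0) (λ.λ.1 0)) (λ.λ.λ.1 0)
  →9  (λ.λ.1 0) (λ.λ.1 0)
  →10  λ.(λ.λ.1 0) 0
  →11  λ.λ.1 0

Answer: YES — reaches normal form λ.λ.1 0 in 11 ≤ 14 steps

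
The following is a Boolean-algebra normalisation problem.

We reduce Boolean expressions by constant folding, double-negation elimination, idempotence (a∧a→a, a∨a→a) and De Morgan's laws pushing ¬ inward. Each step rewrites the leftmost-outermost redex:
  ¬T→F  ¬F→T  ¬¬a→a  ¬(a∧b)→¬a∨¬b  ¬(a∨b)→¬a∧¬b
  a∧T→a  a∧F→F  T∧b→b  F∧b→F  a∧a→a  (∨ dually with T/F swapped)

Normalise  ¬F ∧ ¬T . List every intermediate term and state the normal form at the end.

  start: ¬F ∧ ¬T
  →1  T ∧ ¬T
  →2  ¬T
  →3  F

Answer: normal form = F  (in 3 steps)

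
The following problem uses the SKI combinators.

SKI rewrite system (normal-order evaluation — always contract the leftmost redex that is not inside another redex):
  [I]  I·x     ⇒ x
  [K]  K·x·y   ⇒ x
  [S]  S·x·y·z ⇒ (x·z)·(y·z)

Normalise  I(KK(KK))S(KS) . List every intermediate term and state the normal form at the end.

Answer: normal form = S  (in 3 steps)

Working:
  start: I(KK(KK))S(KS)
  [1] KK(KK)S(KS)
  [2] KS(KS)
  [3] S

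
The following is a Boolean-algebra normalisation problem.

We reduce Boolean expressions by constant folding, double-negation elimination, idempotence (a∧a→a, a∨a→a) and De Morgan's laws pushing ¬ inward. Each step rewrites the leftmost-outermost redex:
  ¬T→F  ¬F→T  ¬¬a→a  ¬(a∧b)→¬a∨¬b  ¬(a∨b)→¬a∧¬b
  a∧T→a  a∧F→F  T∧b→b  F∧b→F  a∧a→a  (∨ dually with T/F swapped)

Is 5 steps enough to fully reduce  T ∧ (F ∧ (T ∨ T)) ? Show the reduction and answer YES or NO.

Answer: YES — reaches normal form F in 2 ≤ 5 steps

Reduction:
  start: T ∧ (F ∧ (T ∨ T))
  step 1: F ∧ (T ∨ T)
  step 2: F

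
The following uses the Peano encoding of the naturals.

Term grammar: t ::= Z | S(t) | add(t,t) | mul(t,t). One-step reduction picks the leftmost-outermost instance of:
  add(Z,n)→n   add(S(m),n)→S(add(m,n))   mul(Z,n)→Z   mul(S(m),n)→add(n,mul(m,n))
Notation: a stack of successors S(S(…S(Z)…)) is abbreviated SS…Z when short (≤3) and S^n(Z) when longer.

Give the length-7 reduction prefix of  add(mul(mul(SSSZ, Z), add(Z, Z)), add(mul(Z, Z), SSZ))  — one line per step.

  start: add(mul(mul(SSSZ, Z), add(Z, Z)), add(mul(Z, Z), SSZ))
  step 1: add(mul(add(Z, mul(SSZ, Z)), add(Z, Z)), add(mul(Z, Z), SSZ))
  step 2: add(mul(mul(SSZ, Z), add(Z, Z)), add(mul(Z, Z), SSZ))
  step 3: add(mul(add(Z, mul(SZ, Z)), add(Z, Z)), add(mul(Z, Z), SSZ))
  step 4: add(mul(mul(SZ, Z), add(Z, Z)), add(mul(Z, Z), SSZ))
  step 5: add(mul(add(Z, mul(Z, Z)), add(Z, Z)), add(mul(Z, Z), SSZ))
  step 6: add(mul(mul(Z, Z), add(Z, Z)), add(mul(Z, Z), SSZ))
  step 7: add(mul(Z, add(Z, Z)), add(mul(Z, Z), SSZ))

Answer: after 7 steps: add(mul(Z, add(Z, Z)), add(mul(Z, Z), SSZ))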